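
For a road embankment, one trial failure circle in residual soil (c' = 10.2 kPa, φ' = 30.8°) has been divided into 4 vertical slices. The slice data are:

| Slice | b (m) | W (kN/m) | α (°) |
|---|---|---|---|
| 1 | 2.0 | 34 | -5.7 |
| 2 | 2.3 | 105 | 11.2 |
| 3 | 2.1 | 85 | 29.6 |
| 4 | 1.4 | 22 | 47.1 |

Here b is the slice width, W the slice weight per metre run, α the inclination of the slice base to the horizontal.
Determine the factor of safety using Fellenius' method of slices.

Ordinary method of slices: FS = Σ[c'·Δl_i + (W_i cosα_i)·tanφ'] / Σ W_i sinα_i, with Δl_i = b_i / cosα_i.
Slice 1: Δl = 2.0/cos(-5.7°) = 2.010 m; N'_1 = 34·cos(-5.7°) = 33.8; c'Δl = 20.50; W sinα = -3.4
Slice 2: Δl = 2.3/cos11.2° = 2.345 m; N'_2 = 105·cos11.2° = 103.0; c'Δl = 23.92; W sinα = 20.4
Slice 3: Δl = 2.1/cos29.6° = 2.415 m; N'_3 = 85·cos29.6° = 73.9; c'Δl = 24.63; W sinα = 42.0
Slice 4: Δl = 1.4/cos47.1° = 2.057 m; N'_4 = 22·cos47.1° = 15.0; c'Δl = 20.98; W sinα = 16.1
Σc'Δl = 90.0 kN/m; ΣN' = 225.7 kN/m; ΣW sinα = 75.1 kN/m
Resisting = 90.0 + 225.7·tan30.8° = 90.0 + 134.6 = 224.6 kN/m
FS = 224.6 / 75.1 = 2.990

FS = 2.99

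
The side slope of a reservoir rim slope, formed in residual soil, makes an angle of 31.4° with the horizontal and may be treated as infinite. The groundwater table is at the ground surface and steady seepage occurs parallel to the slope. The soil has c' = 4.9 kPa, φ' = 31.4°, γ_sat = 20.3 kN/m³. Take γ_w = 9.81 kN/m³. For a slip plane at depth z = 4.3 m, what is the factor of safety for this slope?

With seepage parallel to the slope and the water table at the surface, the effective normal stress on the slip plane uses the buoyant unit weight γ' = γ_sat − γ_w while the driving shear stress uses γ_sat:
FS = [c' + γ' z cos²β tanφ'] / [γ_sat z sinβ cosβ]
γ' = 20.3 − 9.81 = 10.49 kN/m³
Numerator = 4.9 + 10.49·4.3·cos²31.4°·tan31.4° = 4.9 + 10.49·4.3·0.7285·0.6104 = 24.959 kPa
Denominator = 20.3·4.3·sin31.4°·cos31.4° = 20.3·4.3·0.5210·0.8536 = 38.819 kPa
FS = 24.959 / 38.819 = 0.643

FS = 0.64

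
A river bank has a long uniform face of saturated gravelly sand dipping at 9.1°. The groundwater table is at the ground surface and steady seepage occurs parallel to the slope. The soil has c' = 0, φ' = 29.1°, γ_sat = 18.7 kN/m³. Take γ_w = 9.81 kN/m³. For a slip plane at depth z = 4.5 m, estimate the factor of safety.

FS = 1.65

With seepage parallel to the slope and the water table at the surface, the effective normal stress on the slip plane uses the buoyant unit weight γ' = γ_sat − γ_w while the driving shear stress uses γ_sat:
FS = [c' + γ' z cos²β tanφ'] / [γ_sat z sinβ cosβ]
(For c' = 0 this reduces to FS = (γ'/γ_sat)·tanφ'/tanβ.)
γ' = 18.7 − 9.81 = 8.89 kN/m³
Numerator = 0.0 + 8.89·4.5·cos²9.1°·tan29.1° = 0.0 + 8.89·4.5·0.9750·0.5566 = 21.710 kPa
Denominator = 18.7·4.5·sin9.1°·cos9.1° = 18.7·4.5·0.1582·0.9874 = 13.141 kPa
FS = 21.710 / 13.141 = 1.652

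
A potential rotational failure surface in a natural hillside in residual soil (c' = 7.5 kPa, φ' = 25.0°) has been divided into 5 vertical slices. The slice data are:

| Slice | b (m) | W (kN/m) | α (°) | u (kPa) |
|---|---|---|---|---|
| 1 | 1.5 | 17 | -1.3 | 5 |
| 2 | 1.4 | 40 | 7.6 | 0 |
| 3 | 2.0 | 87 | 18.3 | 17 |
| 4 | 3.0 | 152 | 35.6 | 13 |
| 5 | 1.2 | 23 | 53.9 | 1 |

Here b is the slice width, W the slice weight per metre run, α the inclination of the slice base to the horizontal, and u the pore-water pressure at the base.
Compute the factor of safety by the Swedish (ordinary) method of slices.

FS = 1.19

Ordinary method of slices: FS = Σ[c'·Δl_i + (W_i cosα_i − u_i·Δl_i)·tanφ'] / Σ W_i sinα_i, with Δl_i = b_i / cosα_i.
Slice 1: Δl = 1.5/cos(-1.3°) = 1.500 m; N'_1 = 17·cos(-1.3°) − 5·1.500 = 9.5; c'Δl = 11.25; W sinα = -0.4
Slice 2: Δl = 1.4/cos7.6° = 1.412 m; N'_2 = 40·cos7.6° − 0·1.412 = 39.6; c'Δl = 10.59; W sinα = 5.3
Slice 3: Δl = 2.0/cos18.3° = 2.107 m; N'_3 = 87·cos18.3° − 17·2.107 = 46.8; c'Δl = 15.80; W sinα = 27.3
Slice 4: Δl = 3.0/cos35.6° = 3.690 m; N'_4 = 152·cos35.6° − 13·3.690 = 75.6; c'Δl = 27.67; W sinα = 88.5
Slice 5: Δl = 1.2/cos53.9° = 2.037 m; N'_5 = 23·cos53.9° − 1·2.037 = 11.5; c'Δl = 15.28; W sinα = 18.6
Σc'Δl = 80.6 kN/m; ΣN' = 183.1 kN/m; ΣW sinα = 139.3 kN/m
Resisting = 80.6 + 183.1·tan25.0° = 80.6 + 85.4 = 166.0 kN/m
FS = 166.0 / 139.3 = 1.191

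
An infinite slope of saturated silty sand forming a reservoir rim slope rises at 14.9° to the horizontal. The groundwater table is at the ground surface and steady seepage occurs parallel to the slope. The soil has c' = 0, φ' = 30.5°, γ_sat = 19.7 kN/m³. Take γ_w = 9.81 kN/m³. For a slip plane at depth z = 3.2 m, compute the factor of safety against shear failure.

With seepage parallel to the slope and the water table at the surface, the effective normal stress on the slip plane uses the buoyant unit weight γ' = γ_sat − γ_w while the driving shear stress uses γ_sat:
FS = [c' + γ' z cos²β tanφ'] / [γ_sat z sinβ cosβ]
(For c' = 0 this reduces to FS = (γ'/γ_sat)·tanφ'/tanβ.)
γ' = 19.7 − 9.81 = 9.89 kN/m³
Numerator = 0.0 + 9.89·3.2·cos²14.9°·tan30.5° = 0.0 + 9.89·3.2·0.9339·0.5890 = 17.410 kPa
Denominator = 19.7·3.2·sin14.9°·cos14.9° = 19.7·3.2·0.2571·0.9664 = 15.665 kPa
FS = 17.410 / 15.665 = 1.111

FS = 1.11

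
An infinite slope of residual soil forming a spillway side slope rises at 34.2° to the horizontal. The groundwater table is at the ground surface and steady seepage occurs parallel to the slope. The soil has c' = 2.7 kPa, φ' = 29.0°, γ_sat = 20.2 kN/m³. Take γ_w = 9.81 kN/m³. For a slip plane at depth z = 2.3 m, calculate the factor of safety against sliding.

With seepage parallel to the slope and the water table at the surface, the effective normal stress on the slip plane uses the buoyant unit weight γ' = γ_sat − γ_w while the driving shear stress uses γ_sat:
FS = [c' + γ' z cos²β tanφ'] / [γ_sat z sinβ cosβ]
γ' = 20.2 − 9.81 = 10.39 kN/m³
Numerator = 2.7 + 10.39·2.3·cos²34.2°·tan29.0° = 2.7 + 10.39·2.3·0.6841·0.5543 = 11.761 kPa
Denominator = 20.2·2.3·sin34.2°·cos34.2° = 20.2·2.3·0.5621·0.8271 = 21.599 kPa
FS = 11.761 / 21.599 = 0.545

FS = 0.54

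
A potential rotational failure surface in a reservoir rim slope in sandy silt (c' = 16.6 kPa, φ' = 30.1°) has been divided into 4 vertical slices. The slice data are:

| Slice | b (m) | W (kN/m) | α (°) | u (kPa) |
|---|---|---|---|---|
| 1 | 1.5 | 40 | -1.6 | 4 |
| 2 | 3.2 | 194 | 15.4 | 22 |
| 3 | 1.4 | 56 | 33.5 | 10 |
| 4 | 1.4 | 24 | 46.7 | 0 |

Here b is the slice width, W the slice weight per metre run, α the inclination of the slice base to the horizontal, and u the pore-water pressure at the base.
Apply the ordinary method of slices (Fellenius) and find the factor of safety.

Ordinary method of slices: FS = Σ[c'·Δl_i + (W_i cosα_i − u_i·Δl_i)·tanφ'] / Σ W_i sinα_i, with Δl_i = b_i / cosα_i.
Slice 1: Δl = 1.5/cos(-1.6°) = 1.501 m; N'_1 = 40·cos(-1.6°) − 4·1.501 = 34.0; c'Δl = 24.91; W sinα = -1.1
Slice 2: Δl = 3.2/cos15.4° = 3.319 m; N'_2 = 194·cos15.4° − 22·3.319 = 114.0; c'Δl = 55.10; W sinα = 51.5
Slice 3: Δl = 1.4/cos33.5° = 1.679 m; N'_3 = 56·cos33.5° − 10·1.679 = 29.9; c'Δl = 27.87; W sinα = 30.9
Slice 4: Δl = 1.4/cos46.7° = 2.041 m; N'_4 = 24·cos46.7° − 0·2.041 = 16.5; c'Δl = 33.89; W sinα = 17.5
Σc'Δl = 141.8 kN/m; ΣN' = 194.4 kN/m; ΣW sinα = 98.8 kN/m
Resisting = 141.8 + 194.4·tan30.1° = 141.8 + 112.7 = 254.4 kN/m
FS = 254.4 / 98.8 = 2.576

FS = 2.58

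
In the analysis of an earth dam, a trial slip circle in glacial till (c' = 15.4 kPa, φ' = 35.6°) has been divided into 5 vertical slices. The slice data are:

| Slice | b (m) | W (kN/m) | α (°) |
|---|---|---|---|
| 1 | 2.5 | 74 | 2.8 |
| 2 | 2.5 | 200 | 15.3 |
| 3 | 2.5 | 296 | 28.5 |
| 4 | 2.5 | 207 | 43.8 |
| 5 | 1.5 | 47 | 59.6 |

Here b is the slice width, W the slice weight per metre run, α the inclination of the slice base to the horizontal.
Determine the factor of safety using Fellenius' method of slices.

Ordinary method of slices: FS = Σ[c'·Δl_i + (W_i cosα_i)·tanφ'] / Σ W_i sinα_i, with Δl_i = b_i / cosα_i.
Slice 1: Δl = 2.5/cos2.8° = 2.503 m; N'_1 = 74·cos2.8° = 73.9; c'Δl = 38.55; W sinα = 3.6
Slice 2: Δl = 2.5/cos15.3° = 2.592 m; N'_2 = 200·cos15.3° = 192.9; c'Δl = 39.91; W sinα = 52.8
Slice 3: Δl = 2.5/cos28.5° = 2.845 m; N'_3 = 296·cos28.5° = 260.1; c'Δl = 43.81; W sinα = 141.2
Slice 4: Δl = 2.5/cos43.8° = 3.464 m; N'_4 = 207·cos43.8° = 149.4; c'Δl = 53.34; W sinα = 143.3
Slice 5: Δl = 1.5/cos59.6° = 2.964 m; N'_5 = 47·cos59.6° = 23.8; c'Δl = 45.65; W sinα = 40.5
Σc'Δl = 221.3 kN/m; ΣN' = 700.1 kN/m; ΣW sinα = 381.4 kN/m
Resisting = 221.3 + 700.1·tan35.6° = 221.3 + 501.3 = 722.5 kN/m
FS = 722.5 / 381.4 = 1.894

FS = 1.89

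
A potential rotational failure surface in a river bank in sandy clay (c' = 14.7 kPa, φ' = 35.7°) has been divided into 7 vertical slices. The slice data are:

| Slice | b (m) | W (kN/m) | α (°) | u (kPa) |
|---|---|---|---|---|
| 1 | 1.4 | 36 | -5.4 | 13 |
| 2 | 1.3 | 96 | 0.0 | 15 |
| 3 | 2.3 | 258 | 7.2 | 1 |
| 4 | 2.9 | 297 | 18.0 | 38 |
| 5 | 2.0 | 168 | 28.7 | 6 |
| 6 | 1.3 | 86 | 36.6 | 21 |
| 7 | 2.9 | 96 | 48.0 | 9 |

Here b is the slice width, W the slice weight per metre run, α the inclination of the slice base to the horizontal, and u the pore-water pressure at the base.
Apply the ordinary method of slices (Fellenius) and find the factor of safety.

FS = 2.31

Ordinary method of slices: FS = Σ[c'·Δl_i + (W_i cosα_i − u_i·Δl_i)·tanφ'] / Σ W_i sinα_i, with Δl_i = b_i / cosα_i.
Slice 1: Δl = 1.4/cos(-5.4°) = 1.406 m; N'_1 = 36·cos(-5.4°) − 13·1.406 = 17.6; c'Δl = 20.67; W sinα = -3.4
Slice 2: Δl = 1.3/cos0.0° = 1.300 m; N'_2 = 96·cos0.0° − 15·1.300 = 76.5; c'Δl = 19.11; W sinα = 0.0
Slice 3: Δl = 2.3/cos7.2° = 2.318 m; N'_3 = 258·cos7.2° − 1·2.318 = 253.6; c'Δl = 34.08; W sinα = 32.3
Slice 4: Δl = 2.9/cos18.0° = 3.049 m; N'_4 = 297·cos18.0° − 38·3.049 = 166.6; c'Δl = 44.82; W sinα = 91.8
Slice 5: Δl = 2.0/cos28.7° = 2.280 m; N'_5 = 168·cos28.7° − 6·2.280 = 133.7; c'Δl = 33.52; W sinα = 80.7
Slice 6: Δl = 1.3/cos36.6° = 1.619 m; N'_6 = 86·cos36.6° − 21·1.619 = 35.0; c'Δl = 23.80; W sinα = 51.3
Slice 7: Δl = 2.9/cos48.0° = 4.334 m; N'_7 = 96·cos48.0° − 9·4.334 = 25.2; c'Δl = 63.71; W sinα = 71.3
Σc'Δl = 239.7 kN/m; ΣN' = 708.2 kN/m; ΣW sinα = 324.0 kN/m
Resisting = 239.7 + 708.2·tan35.7° = 239.7 + 508.9 = 748.6 kN/m
FS = 748.6 / 324.0 = 2.310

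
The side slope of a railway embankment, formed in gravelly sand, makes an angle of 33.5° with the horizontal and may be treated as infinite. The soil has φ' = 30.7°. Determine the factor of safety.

For a dry cohesionless infinite slope the factor of safety is FS = tanφ' / tanβ.
FS = tan30.7° / tan33.5° = 0.5938 / 0.6619 = 0.897

FS = 0.90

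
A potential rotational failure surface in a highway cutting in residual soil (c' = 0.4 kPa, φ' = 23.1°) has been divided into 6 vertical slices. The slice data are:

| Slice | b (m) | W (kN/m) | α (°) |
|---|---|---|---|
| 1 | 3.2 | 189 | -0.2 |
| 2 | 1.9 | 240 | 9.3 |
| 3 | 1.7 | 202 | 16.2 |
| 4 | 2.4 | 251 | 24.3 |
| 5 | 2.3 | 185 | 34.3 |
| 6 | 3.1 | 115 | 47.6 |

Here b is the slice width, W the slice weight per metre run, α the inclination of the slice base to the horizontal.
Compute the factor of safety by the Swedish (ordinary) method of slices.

Ordinary method of slices: FS = Σ[c'·Δl_i + (W_i cosα_i)·tanφ'] / Σ W_i sinα_i, with Δl_i = b_i / cosα_i.
Slice 1: Δl = 3.2/cos(-0.2°) = 3.200 m; N'_1 = 189·cos(-0.2°) = 189.0; c'Δl = 1.28; W sinα = -0.7
Slice 2: Δl = 1.9/cos9.3° = 1.925 m; N'_2 = 240·cos9.3° = 236.8; c'Δl = 0.77; W sinα = 38.8
Slice 3: Δl = 1.7/cos16.2° = 1.770 m; N'_3 = 202·cos16.2° = 194.0; c'Δl = 0.71; W sinα = 56.4
Slice 4: Δl = 2.4/cos24.3° = 2.633 m; N'_4 = 251·cos24.3° = 228.8; c'Δl = 1.05; W sinα = 103.3
Slice 5: Δl = 2.3/cos34.3° = 2.784 m; N'_5 = 185·cos34.3° = 152.8; c'Δl = 1.11; W sinα = 104.3
Slice 6: Δl = 3.1/cos47.6° = 4.597 m; N'_6 = 115·cos47.6° = 77.5; c'Δl = 1.84; W sinα = 84.9
Σc'Δl = 6.8 kN/m; ΣN' = 1079.0 kN/m; ΣW sinα = 386.9 kN/m
Resisting = 6.8 + 1079.0·tan23.1° = 6.8 + 460.2 = 467.0 kN/m
FS = 467.0 / 386.9 = 1.207

FS = 1.21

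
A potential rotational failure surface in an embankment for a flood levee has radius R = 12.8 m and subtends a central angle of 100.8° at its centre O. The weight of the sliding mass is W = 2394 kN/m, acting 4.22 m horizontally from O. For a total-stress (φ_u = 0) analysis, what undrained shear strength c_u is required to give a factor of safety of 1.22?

c_u = 42.8 kPa

FS = c_u·L_a·R / (W·d), so c_u = FS·W·d / (L_a·R).
Arc length L_a = R·θ = 12.8·(100.8°·π/180) = 12.8·1.7593 = 22.52 m
c_u = 1.22·2394·4.22 / (22.52·12.8) = 12325.3 / 288.24 = 42.76 kPa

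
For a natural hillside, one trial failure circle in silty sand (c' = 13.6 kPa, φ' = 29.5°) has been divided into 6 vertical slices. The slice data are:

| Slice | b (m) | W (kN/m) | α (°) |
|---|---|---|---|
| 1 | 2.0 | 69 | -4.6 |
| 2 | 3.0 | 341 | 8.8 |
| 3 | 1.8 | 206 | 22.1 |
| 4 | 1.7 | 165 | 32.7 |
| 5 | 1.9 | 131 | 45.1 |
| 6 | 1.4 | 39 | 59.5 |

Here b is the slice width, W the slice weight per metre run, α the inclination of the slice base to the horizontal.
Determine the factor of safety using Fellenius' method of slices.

Ordinary method of slices: FS = Σ[c'·Δl_i + (W_i cosα_i)·tanφ'] / Σ W_i sinα_i, with Δl_i = b_i / cosα_i.
Slice 1: Δl = 2.0/cos(-4.6°) = 2.006 m; N'_1 = 69·cos(-4.6°) = 68.8; c'Δl = 27.29; W sinα = -5.5
Slice 2: Δl = 3.0/cos8.8° = 3.036 m; N'_2 = 341·cos8.8° = 337.0; c'Δl = 41.29; W sinα = 52.2
Slice 3: Δl = 1.8/cos22.1° = 1.943 m; N'_3 = 206·cos22.1° = 190.9; c'Δl = 26.42; W sinα = 77.5
Slice 4: Δl = 1.7/cos32.7° = 2.020 m; N'_4 = 165·cos32.7° = 138.8; c'Δl = 27.47; W sinα = 89.1
Slice 5: Δl = 1.9/cos45.1° = 2.692 m; N'_5 = 131·cos45.1° = 92.5; c'Δl = 36.61; W sinα = 92.8
Slice 6: Δl = 1.4/cos59.5° = 2.758 m; N'_6 = 39·cos59.5° = 19.8; c'Δl = 37.51; W sinα = 33.6
Σc'Δl = 196.6 kN/m; ΣN' = 847.7 kN/m; ΣW sinα = 339.7 kN/m
Resisting = 196.6 + 847.7·tan29.5° = 196.6 + 479.6 = 676.2 kN/m
FS = 676.2 / 339.7 = 1.991

FS = 1.99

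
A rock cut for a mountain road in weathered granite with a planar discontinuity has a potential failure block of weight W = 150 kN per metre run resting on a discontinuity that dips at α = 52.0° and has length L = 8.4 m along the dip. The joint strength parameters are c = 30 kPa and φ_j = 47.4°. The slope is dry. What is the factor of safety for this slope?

Resolving the block weight along and normal to the plane and applying the Mohr–Coulomb strength on the joint:
N' = W cosα = 150·cos52.0° = 92.3 kN/m
Driving force T = W sinα = 150·sin52.0° = 118.2 kN/m
Resisting force R = c·L + N'·tanφ_j = 30·8.4 + 92.3·tan47.4° = 252.0 + 100.4 = 352.4 kN/m
FS = R / T = 352.4 / 118.2 = 2.982

FS = 2.98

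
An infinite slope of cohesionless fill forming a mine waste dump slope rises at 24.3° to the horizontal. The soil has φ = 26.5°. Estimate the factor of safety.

For a dry cohesionless infinite slope the factor of safety is FS = tanφ / tanβ.
FS = tan26.5° / tan24.3° = 0.4986 / 0.4515 = 1.104

FS = 1.10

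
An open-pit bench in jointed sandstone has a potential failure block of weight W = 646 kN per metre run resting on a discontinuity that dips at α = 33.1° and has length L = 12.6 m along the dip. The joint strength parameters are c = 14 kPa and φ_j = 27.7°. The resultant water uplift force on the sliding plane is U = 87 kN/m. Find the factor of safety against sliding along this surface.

FS = 1.18

Resolving the block weight along and normal to the plane and applying the Mohr–Coulomb strength on the joint:
N' = W cosα − U = 646·cos33.1° − 87 = 454.2 kN/m
Driving force T = W sinα = 646·sin33.1° = 352.8 kN/m
Resisting force R = c·L + N'·tanφ_j = 14·12.6 + 454.2·tan27.7° = 176.4 + 238.4 = 414.8 kN/m
FS = R / T = 414.8 / 352.8 = 1.176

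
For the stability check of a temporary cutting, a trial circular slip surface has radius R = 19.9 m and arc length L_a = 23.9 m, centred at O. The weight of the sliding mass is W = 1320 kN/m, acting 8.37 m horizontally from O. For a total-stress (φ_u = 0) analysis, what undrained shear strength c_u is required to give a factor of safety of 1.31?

c_u = 30.4 kPa

FS = c_u·L_a·R / (W·d), so c_u = FS·W·d / (L_a·R).
c_u = 1.31·1320·8.37 / (23.90·19.9) = 14473.4 / 475.61 = 30.43 kPa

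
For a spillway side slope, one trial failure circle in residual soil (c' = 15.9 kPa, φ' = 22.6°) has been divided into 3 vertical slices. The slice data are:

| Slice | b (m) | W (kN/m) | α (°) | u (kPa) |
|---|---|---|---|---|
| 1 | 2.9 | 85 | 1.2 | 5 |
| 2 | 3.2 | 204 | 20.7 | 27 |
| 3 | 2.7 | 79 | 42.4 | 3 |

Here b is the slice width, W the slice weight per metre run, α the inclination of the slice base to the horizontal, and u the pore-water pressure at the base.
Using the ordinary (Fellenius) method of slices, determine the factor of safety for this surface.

FS = 1.96

Ordinary method of slices: FS = Σ[c'·Δl_i + (W_i cosα_i − u_i·Δl_i)·tanφ'] / Σ W_i sinα_i, with Δl_i = b_i / cosα_i.
Slice 1: Δl = 2.9/cos1.2° = 2.901 m; N'_1 = 85·cos1.2° − 5·2.901 = 70.5; c'Δl = 46.12; W sinα = 1.8
Slice 2: Δl = 3.2/cos20.7° = 3.421 m; N'_2 = 204·cos20.7° − 27·3.421 = 98.5; c'Δl = 54.39; W sinα = 72.1
Slice 3: Δl = 2.7/cos42.4° = 3.656 m; N'_3 = 79·cos42.4° − 3·3.656 = 47.4; c'Δl = 58.13; W sinα = 53.3
Σc'Δl = 158.6 kN/m; ΣN' = 216.3 kN/m; ΣW sinα = 127.2 kN/m
Resisting = 158.6 + 216.3·tan22.6° = 158.6 + 90.0 = 248.7 kN/m
FS = 248.7 / 127.2 = 1.956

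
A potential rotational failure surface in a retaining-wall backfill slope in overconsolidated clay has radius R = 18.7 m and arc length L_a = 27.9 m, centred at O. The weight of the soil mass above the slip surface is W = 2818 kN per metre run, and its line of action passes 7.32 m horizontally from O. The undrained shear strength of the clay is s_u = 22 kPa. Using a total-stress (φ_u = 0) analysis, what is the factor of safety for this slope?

Taking moments about the centre O, the resisting moment is provided by the undrained shear strength acting along the arc:
M_R = s_u·L_a·R = 22·27.90·18.7 = 11478.1 kN·m/m
M_D = W·d = 2818·7.32 = 20627.8 kN·m/m
FS = M_R / M_D = 11478.1 / 20627.8 = 0.556

FS = 0.56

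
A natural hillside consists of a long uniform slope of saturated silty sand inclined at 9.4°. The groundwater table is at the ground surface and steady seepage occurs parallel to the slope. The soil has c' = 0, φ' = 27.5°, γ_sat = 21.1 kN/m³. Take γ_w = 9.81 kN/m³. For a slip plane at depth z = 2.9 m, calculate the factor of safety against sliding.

With seepage parallel to the slope and the water table at the surface, the effective normal stress on the slip plane uses the buoyant unit weight γ' = γ_sat − γ_w while the driving shear stress uses γ_sat:
FS = [c' + γ' z cos²β tanφ'] / [γ_sat z sinβ cosβ]
(For c' = 0 this reduces to FS = (γ'/γ_sat)·tanφ'/tanβ.)
γ' = 21.1 − 9.81 = 11.29 kN/m³
Numerator = 0.0 + 11.29·2.9·cos²9.4°·tan27.5° = 0.0 + 11.29·2.9·0.9733·0.5206 = 16.589 kPa
Denominator = 21.1·2.9·sin9.4°·cos9.4° = 21.1·2.9·0.1633·0.9866 = 9.860 kPa
FS = 16.589 / 9.860 = 1.683

FS = 1.68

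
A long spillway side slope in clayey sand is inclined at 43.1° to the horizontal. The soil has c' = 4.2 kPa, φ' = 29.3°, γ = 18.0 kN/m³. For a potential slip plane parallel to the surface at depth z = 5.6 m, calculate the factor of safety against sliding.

For an infinite slope with a slip plane parallel to the surface (no pore pressure): FS = [c' + γz cos²β tanφ'] / [γz sinβ cosβ].
γz = 18.0·5.6 = 100.80 kN/m²
Numerator = 4.2 + 100.80·cos²43.1°·tan29.3° = 4.2 + 100.80·0.5331·0.5612 = 34.358 kPa
Denominator = 100.80·sin43.1°·cos43.1° = 100.80·0.6833·0.7302 = 50.289 kPa
FS = 34.358 / 50.289 = 0.683

FS = 0.68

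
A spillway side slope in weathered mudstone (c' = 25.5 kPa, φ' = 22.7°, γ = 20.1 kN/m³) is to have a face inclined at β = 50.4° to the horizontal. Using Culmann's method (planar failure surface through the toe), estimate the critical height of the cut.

Culmann's analysis gives the critical failure plane at α_cr = (β + φ')/2 = (50.4 + 22.7)/2 = 36.5°, and the critical height
H_c = (4c'/γ) · sinβ cosφ' / [1 − cos(β − φ')]
    = (4·25.5/20.1) · sin50.4°·cos22.7° / [1 − cos(27.7°)]
    = 5.075 · 0.7705·0.9225 / [1 − 0.8854]
    = 5.075 · 0.7108 / 0.1146
    = 31.47 m

H_c = 31.47 m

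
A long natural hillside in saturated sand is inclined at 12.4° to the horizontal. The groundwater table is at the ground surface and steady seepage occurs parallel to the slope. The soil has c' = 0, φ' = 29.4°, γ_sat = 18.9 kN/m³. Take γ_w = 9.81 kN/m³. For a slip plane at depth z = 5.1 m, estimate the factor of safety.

With seepage parallel to the slope and the water table at the surface, the effective normal stress on the slip plane uses the buoyant unit weight γ' = γ_sat − γ_w while the driving shear stress uses γ_sat:
FS = [c' + γ' z cos²β tanφ'] / [γ_sat z sinβ cosβ]
(For c' = 0 this reduces to FS = (γ'/γ_sat)·tanφ'/tanβ.)
γ' = 18.9 − 9.81 = 9.09 kN/m³
Numerator = 0.0 + 9.09·5.1·cos²12.4°·tan29.4° = 0.0 + 9.09·5.1·0.9539·0.5635 = 24.917 kPa
Denominator = 18.9·5.1·sin12.4°·cos12.4° = 18.9·5.1·0.2147·0.9767 = 20.215 kPa
FS = 24.917 / 20.215 = 1.233

FS = 1.23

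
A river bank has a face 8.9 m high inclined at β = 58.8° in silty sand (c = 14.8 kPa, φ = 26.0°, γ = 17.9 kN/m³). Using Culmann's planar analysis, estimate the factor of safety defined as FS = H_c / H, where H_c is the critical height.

FS = 1.79

H_c = (4c/γ) · sinβ cosφ / [1 − cos(β − φ)]
    = (4·14.8/17.9) · sin58.8°·cos26.0° / [1 − cos32.8°]
    = 3.307 · 0.7688 / 0.1594 = 15.95 m
FS = H_c / H = 15.95 / 8.9 = 1.792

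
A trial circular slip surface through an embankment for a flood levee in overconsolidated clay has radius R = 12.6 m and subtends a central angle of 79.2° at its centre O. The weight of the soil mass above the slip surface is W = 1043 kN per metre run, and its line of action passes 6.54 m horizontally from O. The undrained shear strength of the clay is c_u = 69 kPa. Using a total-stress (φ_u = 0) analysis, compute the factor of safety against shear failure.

Taking moments about the centre O, the resisting moment is provided by the undrained shear strength acting along the arc:
Arc length L_a = R·θ = 12.6·(79.2°·π/180) = 12.6·1.3823 = 17.42 m
M_R = c_u·L_a·R = 69·17.42·12.6 = 15142.3 kN·m/m
M_D = W·d = 1043·6.54 = 6821.2 kN·m/m
FS = M_R / M_D = 15142.3 / 6821.2 = 2.220

FS = 2.22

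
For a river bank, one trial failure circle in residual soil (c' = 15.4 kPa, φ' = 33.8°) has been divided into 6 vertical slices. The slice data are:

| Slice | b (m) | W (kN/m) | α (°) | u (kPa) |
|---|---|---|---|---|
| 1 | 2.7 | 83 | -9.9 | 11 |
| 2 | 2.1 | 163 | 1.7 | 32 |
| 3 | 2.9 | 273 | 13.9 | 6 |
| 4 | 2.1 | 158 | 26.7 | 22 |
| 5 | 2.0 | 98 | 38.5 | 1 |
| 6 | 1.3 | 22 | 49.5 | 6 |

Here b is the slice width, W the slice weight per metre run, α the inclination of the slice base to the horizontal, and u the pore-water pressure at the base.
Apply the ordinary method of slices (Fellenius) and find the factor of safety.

FS = 2.94

Ordinary method of slices: FS = Σ[c'·Δl_i + (W_i cosα_i − u_i·Δl_i)·tanφ'] / Σ W_i sinα_i, with Δl_i = b_i / cosα_i.
Slice 1: Δl = 2.7/cos(-9.9°) = 2.741 m; N'_1 = 83·cos(-9.9°) − 11·2.741 = 51.6; c'Δl = 42.21; W sinα = -14.3
Slice 2: Δl = 2.1/cos1.7° = 2.101 m; N'_2 = 163·cos1.7° − 32·2.101 = 95.7; c'Δl = 32.35; W sinα = 4.8
Slice 3: Δl = 2.9/cos13.9° = 2.987 m; N'_3 = 273·cos13.9° − 6·2.987 = 247.1; c'Δl = 46.01; W sinα = 65.6
Slice 4: Δl = 2.1/cos26.7° = 2.351 m; N'_4 = 158·cos26.7° − 22·2.351 = 89.4; c'Δl = 36.20; W sinα = 71.0
Slice 5: Δl = 2.0/cos38.5° = 2.556 m; N'_5 = 98·cos38.5° − 1·2.556 = 74.1; c'Δl = 39.36; W sinα = 61.0
Slice 6: Δl = 1.3/cos49.5° = 2.002 m; N'_6 = 22·cos49.5° − 6·2.002 = 2.3; c'Δl = 30.83; W sinα = 16.7
Σc'Δl = 227.0 kN/m; ΣN' = 560.3 kN/m; ΣW sinα = 204.9 kN/m
Resisting = 227.0 + 560.3·tan33.8° = 227.0 + 375.1 = 602.0 kN/m
FS = 602.0 / 204.9 = 2.938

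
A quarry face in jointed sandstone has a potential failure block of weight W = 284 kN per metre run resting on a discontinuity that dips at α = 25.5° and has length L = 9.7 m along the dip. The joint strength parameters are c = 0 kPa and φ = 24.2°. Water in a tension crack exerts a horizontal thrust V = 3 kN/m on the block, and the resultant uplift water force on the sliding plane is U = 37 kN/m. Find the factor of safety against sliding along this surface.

Resolving the block weight along and normal to the plane and applying the Mohr–Coulomb strength on the joint:
N' = W cosα − U − V sinα = 284·cos25.5° − 37 − 3·sin25.5° = 218.0 kN/m
Driving force T = W sinα + V cosα = 284·sin25.5° + 3·cos25.5° = 125.0 kN/m
Resisting force R = c·L + N'·tanφ = 0·9.7 + 218.0·tan24.2° = 0.0 + 98.0 = 98.0 kN/m
FS = R / T = 98.0 / 125.0 = 0.784

FS = 0.78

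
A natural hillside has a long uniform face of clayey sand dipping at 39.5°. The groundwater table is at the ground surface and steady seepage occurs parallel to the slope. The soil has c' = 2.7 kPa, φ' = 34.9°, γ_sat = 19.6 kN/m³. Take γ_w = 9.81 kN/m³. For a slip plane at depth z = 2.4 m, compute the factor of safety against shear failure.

With seepage parallel to the slope and the water table at the surface, the effective normal stress on the slip plane uses the buoyant unit weight γ' = γ_sat − γ_w while the driving shear stress uses γ_sat:
FS = [c' + γ' z cos²β tanφ'] / [γ_sat z sinβ cosβ]
γ' = 19.6 − 9.81 = 9.79 kN/m³
Numerator = 2.7 + 9.79·2.4·cos²39.5°·tan34.9° = 2.7 + 9.79·2.4·0.5954·0.6976 = 12.459 kPa
Denominator = 19.6·2.4·sin39.5°·cos39.5° = 19.6·2.4·0.6361·0.7716 = 23.088 kPa
FS = 12.459 / 23.088 = 0.540

FS = 0.54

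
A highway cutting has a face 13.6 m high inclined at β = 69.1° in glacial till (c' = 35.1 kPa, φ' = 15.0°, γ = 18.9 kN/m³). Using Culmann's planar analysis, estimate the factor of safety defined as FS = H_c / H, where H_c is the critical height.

FS = 1.19

H_c = (4c'/γ) · sinβ cosφ' / [1 − cos(β − φ')]
    = (4·35.1/18.9) · sin69.1°·cos15.0° / [1 − cos54.1°]
    = 7.429 · 0.9024 / 0.4136 = 16.21 m
FS = H_c / H = 16.21 / 13.6 = 1.192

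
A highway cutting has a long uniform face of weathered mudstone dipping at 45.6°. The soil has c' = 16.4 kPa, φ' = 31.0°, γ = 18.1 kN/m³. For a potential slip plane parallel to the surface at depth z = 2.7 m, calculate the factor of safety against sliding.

For an infinite slope with a slip plane parallel to the surface (no pore pressure): FS = [c' + γz cos²β tanφ'] / [γz sinβ cosβ].
γz = 18.1·2.7 = 48.87 kN/m²
Numerator = 16.4 + 48.87·cos²45.6°·tan31.0° = 16.4 + 48.87·0.4895·0.6009 = 30.775 kPa
Denominator = 48.87·sin45.6°·cos45.6° = 48.87·0.7145·0.6997 = 24.430 kPa
FS = 30.775 / 24.430 = 1.260

FS = 1.26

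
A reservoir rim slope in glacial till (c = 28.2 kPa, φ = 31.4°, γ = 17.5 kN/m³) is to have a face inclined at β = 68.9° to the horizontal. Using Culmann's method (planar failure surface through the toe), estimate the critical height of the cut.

H_c = 24.84 m

Culmann's analysis gives the critical failure plane at α_cr = (β + φ)/2 = (68.9 + 31.4)/2 = 50.2°, and the critical height
H_c = (4c/γ) · sinβ cosφ / [1 − cos(β − φ)]
    = (4·28.2/17.5) · sin68.9°·cos31.4° / [1 − cos(37.5°)]
    = 6.446 · 0.9330·0.8536 / [1 − 0.7934]
    = 6.446 · 0.7963 / 0.2066
    = 24.84 m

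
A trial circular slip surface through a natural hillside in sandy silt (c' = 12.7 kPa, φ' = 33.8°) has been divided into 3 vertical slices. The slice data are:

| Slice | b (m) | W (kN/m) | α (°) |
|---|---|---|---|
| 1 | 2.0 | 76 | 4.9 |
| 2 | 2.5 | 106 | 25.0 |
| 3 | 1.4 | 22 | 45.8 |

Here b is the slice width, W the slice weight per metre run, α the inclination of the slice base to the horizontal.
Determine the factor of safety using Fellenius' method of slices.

FS = 3.15

Ordinary method of slices: FS = Σ[c'·Δl_i + (W_i cosα_i)·tanφ'] / Σ W_i sinα_i, with Δl_i = b_i / cosα_i.
Slice 1: Δl = 2.0/cos4.9° = 2.007 m; N'_1 = 76·cos4.9° = 75.7; c'Δl = 25.49; W sinα = 6.5
Slice 2: Δl = 2.5/cos25.0° = 2.758 m; N'_2 = 106·cos25.0° = 96.1; c'Δl = 35.03; W sinα = 44.8
Slice 3: Δl = 1.4/cos45.8° = 2.008 m; N'_3 = 22·cos45.8° = 15.3; c'Δl = 25.50; W sinα = 15.8
Σc'Δl = 86.0 kN/m; ΣN' = 187.1 kN/m; ΣW sinα = 67.1 kN/m
Resisting = 86.0 + 187.1·tan33.8° = 86.0 + 125.3 = 211.3 kN/m
FS = 211.3 / 67.1 = 3.151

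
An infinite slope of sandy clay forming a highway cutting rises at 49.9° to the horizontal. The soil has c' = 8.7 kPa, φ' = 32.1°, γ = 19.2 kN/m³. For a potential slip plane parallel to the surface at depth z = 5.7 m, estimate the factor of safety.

FS = 0.69

For an infinite slope with a slip plane parallel to the surface (no pore pressure): FS = [c' + γz cos²β tanφ'] / [γz sinβ cosβ].
γz = 19.2·5.7 = 109.44 kN/m²
Numerator = 8.7 + 109.44·cos²49.9°·tan32.1° = 8.7 + 109.44·0.4149·0.6273 = 37.183 kPa
Denominator = 109.44·sin49.9°·cos49.9° = 109.44·0.7649·0.6441 = 53.922 kPa
FS = 37.183 / 53.922 = 0.690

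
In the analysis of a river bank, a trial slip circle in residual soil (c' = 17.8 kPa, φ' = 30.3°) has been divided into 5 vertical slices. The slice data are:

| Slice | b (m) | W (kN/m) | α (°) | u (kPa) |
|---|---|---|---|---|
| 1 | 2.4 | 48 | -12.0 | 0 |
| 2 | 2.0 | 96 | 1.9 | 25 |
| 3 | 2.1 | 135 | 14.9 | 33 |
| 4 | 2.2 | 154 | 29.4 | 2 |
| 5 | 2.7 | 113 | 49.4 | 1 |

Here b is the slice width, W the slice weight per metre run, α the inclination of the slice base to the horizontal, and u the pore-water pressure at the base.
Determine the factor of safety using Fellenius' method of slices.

FS = 2.33

Ordinary method of slices: FS = Σ[c'·Δl_i + (W_i cosα_i − u_i·Δl_i)·tanφ'] / Σ W_i sinα_i, with Δl_i = b_i / cosα_i.
Slice 1: Δl = 2.4/cos(-12.0°) = 2.454 m; N'_1 = 48·cos(-12.0°) − 0·2.454 = 47.0; c'Δl = 43.67; W sinα = -10.0
Slice 2: Δl = 2.0/cos1.9° = 2.001 m; N'_2 = 96·cos1.9° − 25·2.001 = 45.9; c'Δl = 35.62; W sinα = 3.2
Slice 3: Δl = 2.1/cos14.9° = 2.173 m; N'_3 = 135·cos14.9° − 33·2.173 = 58.7; c'Δl = 38.68; W sinα = 34.7
Slice 4: Δl = 2.2/cos29.4° = 2.525 m; N'_4 = 154·cos29.4° − 2·2.525 = 129.1; c'Δl = 44.95; W sinα = 75.6
Slice 5: Δl = 2.7/cos49.4° = 4.149 m; N'_5 = 113·cos49.4° − 1·4.149 = 69.4; c'Δl = 73.85; W sinα = 85.8
Σc'Δl = 236.8 kN/m; ΣN' = 350.1 kN/m; ΣW sinα = 189.3 kN/m
Resisting = 236.8 + 350.1·tan30.3° = 236.8 + 204.6 = 441.4 kN/m
FS = 441.4 / 189.3 = 2.331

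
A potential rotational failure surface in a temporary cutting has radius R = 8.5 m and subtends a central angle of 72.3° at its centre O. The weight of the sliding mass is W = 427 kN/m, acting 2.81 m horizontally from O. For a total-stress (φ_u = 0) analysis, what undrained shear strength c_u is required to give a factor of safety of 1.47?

c_u = 19.3 kPa

FS = c_u·L_a·R / (W·d), so c_u = FS·W·d / (L_a·R).
Arc length L_a = R·θ = 8.5·(72.3°·π/180) = 8.5·1.2619 = 10.73 m
c_u = 1.47·427·2.81 / (10.73·8.5) = 1763.8 / 91.17 = 19.35 kPa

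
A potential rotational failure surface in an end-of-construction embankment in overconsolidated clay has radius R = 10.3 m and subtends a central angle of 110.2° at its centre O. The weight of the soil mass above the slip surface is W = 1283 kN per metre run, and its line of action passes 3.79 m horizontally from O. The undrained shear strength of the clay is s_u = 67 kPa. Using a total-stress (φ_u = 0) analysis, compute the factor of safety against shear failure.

FS = 2.81

Taking moments about the centre O, the resisting moment is provided by the undrained shear strength acting along the arc:
Arc length L_a = R·θ = 10.3·(110.2°·π/180) = 10.3·1.9234 = 19.81 m
M_R = s_u·L_a·R = 67·19.81·10.3 = 13671.2 kN·m/m
M_D = W·d = 1283·3.79 = 4862.6 kN·m/m
FS = M_R / M_D = 13671.2 / 4862.6 = 2.812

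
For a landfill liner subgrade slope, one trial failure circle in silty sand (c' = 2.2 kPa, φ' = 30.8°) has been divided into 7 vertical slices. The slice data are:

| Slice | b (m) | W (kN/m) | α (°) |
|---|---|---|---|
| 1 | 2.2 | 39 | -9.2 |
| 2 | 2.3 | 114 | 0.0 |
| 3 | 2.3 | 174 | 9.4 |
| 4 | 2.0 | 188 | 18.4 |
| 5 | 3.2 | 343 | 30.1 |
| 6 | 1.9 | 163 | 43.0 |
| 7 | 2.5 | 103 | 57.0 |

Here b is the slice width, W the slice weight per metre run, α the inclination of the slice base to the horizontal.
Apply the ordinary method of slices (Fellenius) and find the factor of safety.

Ordinary method of slices: FS = Σ[c'·Δl_i + (W_i cosα_i)·tanφ'] / Σ W_i sinα_i, with Δl_i = b_i / cosα_i.
Slice 1: Δl = 2.2/cos(-9.2°) = 2.229 m; N'_1 = 39·cos(-9.2°) = 38.5; c'Δl = 4.90; W sinα = -6.2
Slice 2: Δl = 2.3/cos0.0° = 2.300 m; N'_2 = 114·cos0.0° = 114.0; c'Δl = 5.06; W sinα = 0.0
Slice 3: Δl = 2.3/cos9.4° = 2.331 m; N'_3 = 174·cos9.4° = 171.7; c'Δl = 5.13; W sinα = 28.4
Slice 4: Δl = 2.0/cos18.4° = 2.108 m; N'_4 = 188·cos18.4° = 178.4; c'Δl = 4.64; W sinα = 59.3
Slice 5: Δl = 3.2/cos30.1° = 3.699 m; N'_5 = 343·cos30.1° = 296.7; c'Δl = 8.14; W sinα = 172.0
Slice 6: Δl = 1.9/cos43.0° = 2.598 m; N'_6 = 163·cos43.0° = 119.2; c'Δl = 5.72; W sinα = 111.2
Slice 7: Δl = 2.5/cos57.0° = 4.590 m; N'_7 = 103·cos57.0° = 56.1; c'Δl = 10.10; W sinα = 86.4
Σc'Δl = 43.7 kN/m; ΣN' = 974.6 kN/m; ΣW sinα = 451.1 kN/m
Resisting = 43.7 + 974.6·tan30.8° = 43.7 + 581.0 = 624.7 kN/m
FS = 624.7 / 451.1 = 1.385

FS = 1.38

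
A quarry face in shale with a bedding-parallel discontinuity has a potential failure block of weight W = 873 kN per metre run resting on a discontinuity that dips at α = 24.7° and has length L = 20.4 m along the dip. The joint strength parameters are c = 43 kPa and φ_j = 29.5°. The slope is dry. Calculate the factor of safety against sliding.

FS = 3.63

Resolving the block weight along and normal to the plane and applying the Mohr–Coulomb strength on the joint:
N' = W cosα = 873·cos24.7° = 793.1 kN/m
Driving force T = W sinα = 873·sin24.7° = 364.8 kN/m
Resisting force R = c·L + N'·tanφ_j = 43·20.4 + 793.1·tan29.5° = 877.2 + 448.7 = 1325.9 kN/m
FS = R / T = 1325.9 / 364.8 = 3.635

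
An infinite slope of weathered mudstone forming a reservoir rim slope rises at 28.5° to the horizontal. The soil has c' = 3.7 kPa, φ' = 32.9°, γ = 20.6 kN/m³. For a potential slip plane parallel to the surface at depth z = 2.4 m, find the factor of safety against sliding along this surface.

For an infinite slope with a slip plane parallel to the surface (no pore pressure): FS = [c' + γz cos²β tanφ'] / [γz sinβ cosβ].
γz = 20.6·2.4 = 49.44 kN/m²
Numerator = 3.7 + 49.44·cos²28.5°·tan32.9° = 3.7 + 49.44·0.7723·0.6469 = 28.402 kPa
Denominator = 49.44·sin28.5°·cos28.5° = 49.44·0.4772·0.8788 = 20.732 kPa
FS = 28.402 / 20.732 = 1.370

FS = 1.37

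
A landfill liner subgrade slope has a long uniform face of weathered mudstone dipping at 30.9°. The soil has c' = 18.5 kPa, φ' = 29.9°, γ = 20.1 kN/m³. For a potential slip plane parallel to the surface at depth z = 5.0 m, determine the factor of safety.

For an infinite slope with a slip plane parallel to the surface (no pore pressure): FS = [c' + γz cos²β tanφ'] / [γz sinβ cosβ].
γz = 20.1·5.0 = 100.50 kN/m²
Numerator = 18.5 + 100.50·cos²30.9°·tan29.9° = 18.5 + 100.50·0.7363·0.5750 = 61.049 kPa
Denominator = 100.50·sin30.9°·cos30.9° = 100.50·0.5135·0.8581 = 44.285 kPa
FS = 61.049 / 44.285 = 1.379

FS = 1.38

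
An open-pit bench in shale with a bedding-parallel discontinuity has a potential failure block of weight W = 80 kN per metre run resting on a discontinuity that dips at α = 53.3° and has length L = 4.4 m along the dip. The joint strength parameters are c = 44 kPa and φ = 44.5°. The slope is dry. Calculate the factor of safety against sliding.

Resolving the block weight along and normal to the plane and applying the Mohr–Coulomb strength on the joint:
N' = W cosα = 80·cos53.3° = 47.8 kN/m
Driving force T = W sinα = 80·sin53.3° = 64.1 kN/m
Resisting force R = c·L + N'·tanφ = 44·4.4 + 47.8·tan44.5° = 193.6 + 47.0 = 240.6 kN/m
FS = R / T = 240.6 / 64.1 = 3.751

FS = 3.75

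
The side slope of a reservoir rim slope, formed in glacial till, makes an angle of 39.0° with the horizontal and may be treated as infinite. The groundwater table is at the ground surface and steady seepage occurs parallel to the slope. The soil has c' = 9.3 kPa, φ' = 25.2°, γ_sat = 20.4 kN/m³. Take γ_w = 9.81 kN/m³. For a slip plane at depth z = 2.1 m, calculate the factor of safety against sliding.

FS = 0.75

With seepage parallel to the slope and the water table at the surface, the effective normal stress on the slip plane uses the buoyant unit weight γ' = γ_sat − γ_w while the driving shear stress uses γ_sat:
FS = [c' + γ' z cos²β tanφ'] / [γ_sat z sinβ cosβ]
γ' = 20.4 − 9.81 = 10.59 kN/m³
Numerator = 9.3 + 10.59·2.1·cos²39.0°·tan25.2° = 9.3 + 10.59·2.1·0.6040·0.4706 = 15.620 kPa
Denominator = 20.4·2.1·sin39.0°·cos39.0° = 20.4·2.1·0.6293·0.7771 = 20.952 kPa
FS = 15.620 / 20.952 = 0.746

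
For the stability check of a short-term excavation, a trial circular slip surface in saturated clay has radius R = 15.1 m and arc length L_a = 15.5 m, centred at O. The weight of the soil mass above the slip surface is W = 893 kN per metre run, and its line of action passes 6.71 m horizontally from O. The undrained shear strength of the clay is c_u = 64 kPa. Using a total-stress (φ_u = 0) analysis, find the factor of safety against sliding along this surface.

Taking moments about the centre O, the resisting moment is provided by the undrained shear strength acting along the arc:
M_R = c_u·L_a·R = 64·15.50·15.1 = 14979.2 kN·m/m
M_D = W·d = 893·6.71 = 5992.0 kN·m/m
FS = M_R / M_D = 14979.2 / 5992.0 = 2.500

FS = 2.50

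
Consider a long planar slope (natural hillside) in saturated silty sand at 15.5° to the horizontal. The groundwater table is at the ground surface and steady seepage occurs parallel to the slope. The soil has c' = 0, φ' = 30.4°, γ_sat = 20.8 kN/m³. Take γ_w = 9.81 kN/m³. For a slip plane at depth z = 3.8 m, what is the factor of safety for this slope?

FS = 1.12

With seepage parallel to the slope and the water table at the surface, the effective normal stress on the slip plane uses the buoyant unit weight γ' = γ_sat − γ_w while the driving shear stress uses γ_sat:
FS = [c' + γ' z cos²β tanφ'] / [γ_sat z sinβ cosβ]
(For c' = 0 this reduces to FS = (γ'/γ_sat)·tanφ'/tanβ.)
γ' = 20.8 − 9.81 = 10.99 kN/m³
Numerator = 0.0 + 10.99·3.8·cos²15.5°·tan30.4° = 0.0 + 10.99·3.8·0.9286·0.5867 = 22.752 kPa
Denominator = 20.8·3.8·sin15.5°·cos15.5° = 20.8·3.8·0.2672·0.9636 = 20.354 kPa
FS = 22.752 / 20.354 = 1.118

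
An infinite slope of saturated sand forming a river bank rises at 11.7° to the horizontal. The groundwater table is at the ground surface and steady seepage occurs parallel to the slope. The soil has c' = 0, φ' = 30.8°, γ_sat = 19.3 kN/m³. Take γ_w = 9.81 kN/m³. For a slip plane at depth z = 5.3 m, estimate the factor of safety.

With seepage parallel to the slope and the water table at the surface, the effective normal stress on the slip plane uses the buoyant unit weight γ' = γ_sat − γ_w while the driving shear stress uses γ_sat:
FS = [c' + γ' z cos²β tanφ'] / [γ_sat z sinβ cosβ]
(For c' = 0 this reduces to FS = (γ'/γ_sat)·tanφ'/tanβ.)
γ' = 19.3 − 9.81 = 9.49 kN/m³
Numerator = 0.0 + 9.49·5.3·cos²11.7°·tan30.8° = 0.0 + 9.49·5.3·0.9589·0.5961 = 28.750 kPa
Denominator = 19.3·5.3·sin11.7°·cos11.7° = 19.3·5.3·0.2028·0.9792 = 20.312 kPa
FS = 28.750 / 20.312 = 1.415

FS = 1.42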